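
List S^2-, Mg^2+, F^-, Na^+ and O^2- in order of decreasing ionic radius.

Tabulating Z and e⁻: Mg^2+ has 10 e⁻ (Z=12), Na^+ has 10 e⁻ (Z=11), F^- has 10 e⁻ (Z=9), O^2- has 10 e⁻ (Z=8), S^2- has 18 e⁻ (Z=16). Mg^2+ < Na^+ (isoelectronic, higher Z=12 is smaller); Na^+ < F^- (both 10 e⁻, Z=11>9); F^- < O^2- (isoelectronic, higher Z=9 is smaller); O^2- < S^2- (same group, period 2 vs 3).

S^2- > O^2- > F^- > Na^+ > Mg^2+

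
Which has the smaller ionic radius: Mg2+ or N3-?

Mg2+

Isoelectronic series (10 e⁻ each). Size is set by nuclear charge: more protons means a smaller ion. Mg2+ (Z=12), N3- (Z=7).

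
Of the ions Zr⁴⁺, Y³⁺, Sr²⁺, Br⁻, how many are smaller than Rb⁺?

3

These species are isoelectronic with 36 electrons. The only difference is the number of protons: Zr⁴⁺ (Z=40), Y³⁺ (Z=39), Sr²⁺ (Z=38), Rb⁺ (Z=37), Br⁻ (Z=35). The strongest nuclear pull (Zr⁴⁺) gives the smallest ion.
Placing each against Rb⁺: smaller — Zr⁴⁺, Y³⁺, Sr²⁺; larger — Br⁻. Count: 3.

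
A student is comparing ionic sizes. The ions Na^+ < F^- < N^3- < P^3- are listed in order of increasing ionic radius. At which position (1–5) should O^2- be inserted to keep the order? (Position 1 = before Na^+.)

3

Work out protons and electrons: Na^+: 10 e⁻, Z=11, F^-: 10 e⁻, Z=9, O^2-: 10 e⁻, Z=8, N^3-: 10 e⁻, Z=7, P^3-: 18 e⁻, Z=15. Na^+ < F^- (isoelectronic, higher Z=11 is smaller); F^- < O^2- (both 10 e⁻, Z=9>8); O^2- < N^3- (isoelectronic, higher Z=8 is smaller); N^3- < P^3- (same group, period 2 vs 3).
Putting O^2- in gives Na^+ < F^- < O^2- < N^3- < P^3-; it lands at slot 3.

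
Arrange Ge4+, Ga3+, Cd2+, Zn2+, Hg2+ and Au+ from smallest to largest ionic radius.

Electron counts and nuclear charges: Ge4+ (Z=32, 28 e⁻), Ga3+ (Z=31, 28 e⁻), Zn2+ (Z=30, 28 e⁻), Cd2+ (Z=48, 46 e⁻), Hg2+ (Z=80, 78 e⁻), Au+ (Z=79, 78 e⁻). Ge4+ < Ga3+ (isoelectronic, higher Z=32 is smaller); Ga3+ < Zn2+ (both 28 e⁻, Z=31>30); Zn2+ < Cd2+ (same group, 1 shell fewer); Cd2+ < Hg2+ (same group, 1 shell fewer); Hg2+ < Au+ (isoelectronic, higher Z=80 is smaller).

Ge4+ < Ga3+ < Zn2+ < Cd2+ < Hg2+ < Au+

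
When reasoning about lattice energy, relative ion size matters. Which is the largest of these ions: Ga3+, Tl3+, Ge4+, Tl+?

Tabulating Z and e⁻: Ge4+ has 28 e⁻ (Z=32), Ga3+ has 28 e⁻ (Z=31), Tl3+ has 78 e⁻ (Z=81), Tl+ has 80 e⁻ (Z=81). Ge4+ < Ga3+ (isoelectronic, higher Z=32 is smaller); Ga3+ < Tl3+ (same group, 2 shells fewer); Tl3+ < Tl+ (same element, +3 vs +1).

Tl+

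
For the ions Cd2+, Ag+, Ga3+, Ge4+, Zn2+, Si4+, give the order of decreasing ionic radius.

Electron counts and nuclear charges: Si4+ (Z=14, 10 e⁻), Ge4+ (Z=32, 28 e⁻), Ga3+ (Z=31, 28 e⁻), Zn2+ (Z=30, 28 e⁻), Cd2+ (Z=48, 46 e⁻), Ag+ (Z=47, 46 e⁻). Si4+ < Ge4+ (same group, 1 shell fewer); Ge4+ < Ga3+ (both 28 e⁻, Z=32>31); Ga3+ < Zn2+ (both 28 e⁻, Z=31>30); Zn2+ < Cd2+ (same group, period 4 vs 5); Cd2+ < Ag+ (both 46 e⁻, Z=48>47).

Ag+ > Cd2+ > Zn2+ > Ga3+ > Ge4+ > Si4+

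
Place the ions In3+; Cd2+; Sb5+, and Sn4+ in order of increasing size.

Sb5+ < Sn4+ < In3+ < Cd2+

All of these have 46 electrons (isoelectronic). With the same electron cloud, the ion with the most protons pulls it in tightest. Nuclear charges: Sb5+ (Z=51), Sn4+ (Z=50), In3+ (Z=49), Cd2+ (Z=48). Highest Z is smallest.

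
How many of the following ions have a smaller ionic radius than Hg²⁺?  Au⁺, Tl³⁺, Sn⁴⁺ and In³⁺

3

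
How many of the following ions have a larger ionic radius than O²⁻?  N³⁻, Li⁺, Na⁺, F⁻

1

Work out protons and electrons: Li⁺ (Z=3, 2 e⁻), Na⁺ (Z=11, 10 e⁻), F⁻ (Z=9, 10 e⁻), O²⁻ (Z=8, 10 e⁻), N³⁻ (Z=7, 10 e⁻). Li⁺ < Na⁺ (same group, 1 shell fewer); Na⁺ < F⁻ (isoelectronic, higher Z=11 is smaller); F⁻ < O²⁻ (both 10 e⁻, Z=9>8); O²⁻ < N³⁻ (both 10 e⁻, Z=8>7).
Ordering all of them (including O²⁻) by radius gives Li⁺ < Na⁺ < F⁻ < O²⁻ < N³⁻. Count: 1.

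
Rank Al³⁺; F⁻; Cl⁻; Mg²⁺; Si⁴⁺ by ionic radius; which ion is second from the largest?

F⁻

Electron counts and nuclear charges: Si⁴⁺: 10 e⁻, Z=14, Al³⁺: 10 e⁻, Z=13, Mg²⁺: 10 e⁻, Z=12, F⁻: 10 e⁻, Z=9, Cl⁻: 18 e⁻, Z=17. Si⁴⁺ < Al³⁺ (isoelectronic, higher Z=14 is smaller); Al³⁺ < Mg²⁺ (isoelectronic, higher Z=13 is smaller); Mg²⁺ < F⁻ (isoelectronic, higher Z=12 is smaller); F⁻ < Cl⁻ (same group, 1 shell fewer).
Ordering: Si⁴⁺ < Al³⁺ < Mg²⁺ < F⁻ < Cl⁻. The second largest is F⁻.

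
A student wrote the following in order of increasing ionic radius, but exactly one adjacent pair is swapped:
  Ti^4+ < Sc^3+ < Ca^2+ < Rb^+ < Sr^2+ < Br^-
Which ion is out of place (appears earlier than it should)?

Rb^+

The pair Rb^+, Sr^2+ is the wrong way round — Sr^2+ and Rb^+ share 36 electrons; the higher nuclear charge on Sr (Z=38) contracts it more, so Sr^2+ < Rb^+. All other adjacent pairs agree with periodic trends, so Rb^+ is the misplaced ion.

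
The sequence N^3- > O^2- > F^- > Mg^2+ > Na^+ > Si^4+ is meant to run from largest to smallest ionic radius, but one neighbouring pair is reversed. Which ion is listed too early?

Mg^2+

The pair Mg^2+, Na^+ is the wrong way round — Mg^2+ and Na^+ share 10 electrons; the higher nuclear charge on Mg (Z=12) contracts it more, so Mg^2+ < Na^+. All other adjacent pairs agree with periodic trends, so Mg^2+ is the misplaced ion.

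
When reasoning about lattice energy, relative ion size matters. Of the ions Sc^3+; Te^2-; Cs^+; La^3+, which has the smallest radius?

Sc^3+

First list Z and electron count for each: Sc^3+ (Z=21, 18 e⁻), La^3+ (Z=57, 54 e⁻), Cs^+ (Z=55, 54 e⁻), Te^2- (Z=52, 54 e⁻). Sc^3+ < La^3+ (same group, period 4 vs 6); La^3+ < Cs^+ (both 54 e⁻, Z=57>55); Cs^+ < Te^2- (isoelectronic, higher Z=55 is smaller).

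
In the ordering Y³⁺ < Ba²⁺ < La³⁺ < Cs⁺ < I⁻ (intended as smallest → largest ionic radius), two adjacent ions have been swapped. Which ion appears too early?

Scanning neighbour by neighbour, only Ba²⁺/La³⁺ violates a trend: La³⁺ and Ba²⁺ share 54 electrons; the higher nuclear charge on La (Z=57) contracts it more, so La³⁺ < Ba²⁺. That makes Ba²⁺ the one sitting a position early relative to where it belongs.

Ba²⁺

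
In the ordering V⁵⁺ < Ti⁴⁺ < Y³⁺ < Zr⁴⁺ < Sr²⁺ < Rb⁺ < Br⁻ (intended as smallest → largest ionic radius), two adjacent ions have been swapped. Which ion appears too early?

Y³⁺

Scanning neighbour by neighbour, only Y³⁺/Zr⁴⁺ violates a trend: both have 36 electrons but Z(Zr)=40 > Z(Y)=39, so Zr⁴⁺ should be the smaller of the two. That makes Y³⁺ the one sitting a position early relative to where it belongs.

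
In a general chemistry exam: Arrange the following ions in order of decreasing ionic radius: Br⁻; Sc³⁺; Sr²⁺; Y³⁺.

Work out protons and electrons: Sc³⁺ (Z=21, 18 e⁻), Y³⁺ (Z=39, 36 e⁻), Sr²⁺ (Z=38, 36 e⁻), Br⁻ (Z=35, 36 e⁻). Sc³⁺ < Y³⁺ (same group, period 4 vs 5); Y³⁺ < Sr²⁺ (isoelectronic, higher Z=39 is smaller); Sr²⁺ < Br⁻ (both 36 e⁻, Z=38>35).

Br⁻ > Sr²⁺ > Y³⁺ > Sc³⁺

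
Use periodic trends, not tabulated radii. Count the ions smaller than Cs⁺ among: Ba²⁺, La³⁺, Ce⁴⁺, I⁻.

3

Isoelectronic series (54 e⁻ each). Size is set by nuclear charge: more protons means a smaller ion. Ce⁴⁺ (Z=58), La³⁺ (Z=57), Ba²⁺ (Z=56), Cs⁺ (Z=55), I⁻ (Z=53).
Placing each against Cs⁺: smaller — Ce⁴⁺, La³⁺, Ba²⁺; larger — I⁻. So 3 are smaller.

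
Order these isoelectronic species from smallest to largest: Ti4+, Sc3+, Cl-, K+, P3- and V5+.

All of these have 18 electrons (isoelectronic). With the same electron cloud, the ion with the most protons pulls it in tightest. Nuclear charges: V5+ (Z=23), Ti4+ (Z=22), Sc3+ (Z=21), K+ (Z=19), Cl- (Z=17), P3- (Z=15). Highest Z is smallest.

V5+ < Ti4+ < Sc3+ < K+ < Cl- < P3-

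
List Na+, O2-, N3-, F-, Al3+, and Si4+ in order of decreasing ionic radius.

Each ion has 10 electrons. The ranking follows nuclear charge in reverse — greater Z gives a smaller radius. Si4+ (Z=14), Al3+ (Z=13), Na+ (Z=11), F- (Z=9), O2- (Z=8), N3- (Z=7).

N3- > O2- > F- > Na+ > Al3+ > Si4+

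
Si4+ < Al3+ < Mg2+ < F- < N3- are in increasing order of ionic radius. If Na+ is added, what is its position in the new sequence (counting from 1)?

These species are isoelectronic with 10 electrons. The only difference is the number of protons: Si4+ (Z=14), Al3+ (Z=13), Mg2+ (Z=12), Na+ (Z=11), F- (Z=9), N3- (Z=7). The strongest nuclear pull (Si4+) gives the smallest ion.
With Na+ included the full order is Si4+ < Al3+ < Mg2+ < Na+ < F- < N3-, so it takes position 4.

4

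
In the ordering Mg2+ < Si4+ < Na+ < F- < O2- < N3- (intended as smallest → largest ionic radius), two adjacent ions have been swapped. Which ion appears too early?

The pair Mg2+, Si4+ is the wrong way round — Si4+ and Mg2+ share 10 electrons; the higher nuclear charge on Si (Z=14) contracts it more, so Si4+ < Mg2+. All other adjacent pairs agree with periodic trends, so Mg2+ is the misplaced ion.

Mg2+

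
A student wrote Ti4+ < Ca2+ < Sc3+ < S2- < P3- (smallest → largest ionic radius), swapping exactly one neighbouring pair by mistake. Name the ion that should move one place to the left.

Sc3+

Check each adjacent pair. Ca2+ and Sc3+ are reversed: they are isoelectronic (18 e⁻) and Sc has more protons than Ca (21 vs 20), making Sc3+ smaller. No other neighbouring pair contradicts the periodic trends, so Sc3+ is the ion listed too late.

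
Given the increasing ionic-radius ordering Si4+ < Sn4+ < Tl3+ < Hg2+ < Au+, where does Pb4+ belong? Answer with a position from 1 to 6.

Work out protons and electrons: Si4+ (Z=14, 10 e⁻), Sn4+ (Z=50, 46 e⁻), Pb4+ (Z=82, 78 e⁻), Tl3+ (Z=81, 78 e⁻), Hg2+ (Z=80, 78 e⁻), Au+ (Z=79, 78 e⁻). Si4+ < Sn4+ (same group, period 3 vs 5); Sn4+ < Pb4+ (same group, period 5 vs 6); Pb4+ < Tl3+ (both 78 e⁻, Z=82>81); Tl3+ < Hg2+ (isoelectronic, higher Z=81 is smaller); Hg2+ < Au+ (isoelectronic, higher Z=80 is smaller).
Putting Pb4+ in gives Si4+ < Sn4+ < Pb4+ < Tl3+ < Hg2+ < Au+; it lands at slot 3.

3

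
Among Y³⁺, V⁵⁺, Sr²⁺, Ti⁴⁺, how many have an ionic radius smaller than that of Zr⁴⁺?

V⁵⁺ (Z=23, 18 e⁻), Ti⁴⁺ (Z=22, 18 e⁻), Zr⁴⁺ (Z=40, 36 e⁻), Y³⁺ (Z=39, 36 e⁻), Sr²⁺ (Z=38, 36 e⁻). V⁵⁺ < Ti⁴⁺ (isoelectronic, higher Z=23 is smaller); Ti⁴⁺ < Zr⁴⁺ (same group, period 4 vs 5); Zr⁴⁺ < Y³⁺ (both 36 e⁻, Z=40>39); Y³⁺ < Sr²⁺ (isoelectronic, higher Z=39 is smaller).
Overall: V⁵⁺ < Ti⁴⁺ < Zr⁴⁺ < Y³⁺ < Sr²⁺. Zr⁴⁺ has 2 below it and 2 above. That's 2.

2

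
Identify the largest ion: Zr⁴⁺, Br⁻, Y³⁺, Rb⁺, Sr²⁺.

Isoelectronic series (36 e⁻ each). Size is set by nuclear charge: more protons means a smaller ion. Zr⁴⁺ (Z=40), Y³⁺ (Z=39), Sr²⁺ (Z=38), Rb⁺ (Z=37), Br⁻ (Z=35).

Br⁻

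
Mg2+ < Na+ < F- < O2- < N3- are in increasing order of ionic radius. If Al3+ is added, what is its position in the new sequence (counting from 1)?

All of these have 10 electrons (isoelectronic). With the same electron cloud, the ion with the most protons pulls it in tightest. Nuclear charges: Al3+ (Z=13), Mg2+ (Z=12), Na+ (Z=11), F- (Z=9), O2- (Z=8), N3- (Z=7). Highest Z is smallest.
Putting Al3+ in gives Al3+ < Mg2+ < Na+ < F- < O2- < N3-; it lands at slot 1.

1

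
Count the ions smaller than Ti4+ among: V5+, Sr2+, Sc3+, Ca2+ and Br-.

1

V5+ has 18 e⁻ (Z=23), Ti4+ has 18 e⁻ (Z=22), Sc3+ has 18 e⁻ (Z=21), Ca2+ has 18 e⁻ (Z=20), Sr2+ has 36 e⁻ (Z=38), Br- has 36 e⁻ (Z=35). V5+ < Ti4+ (both 18 e⁻, Z=23>22); Ti4+ < Sc3+ (isoelectronic, higher Z=22 is smaller); Sc3+ < Ca2+ (isoelectronic, higher Z=21 is smaller); Ca2+ < Sr2+ (same group, 1 shell fewer); Sr2+ < Br- (isoelectronic, higher Z=38 is smaller).
Ordering all of them (including Ti4+) by radius gives V5+ < Ti4+ < Sc3+ < Ca2+ < Sr2+ < Br-. So 1 is smaller.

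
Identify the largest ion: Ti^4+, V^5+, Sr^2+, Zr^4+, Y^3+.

Sr^2+

Electron counts and nuclear charges: V^5+ (Z=23, 18 e⁻), Ti^4+ (Z=22, 18 e⁻), Zr^4+ (Z=40, 36 e⁻), Y^3+ (Z=39, 36 e⁻), Sr^2+ (Z=38, 36 e⁻). V^5+ < Ti^4+ (both 18 e⁻, Z=23>22); Ti^4+ < Zr^4+ (same group, period 4 vs 5); Zr^4+ < Y^3+ (both 36 e⁻, Z=40>39); Y^3+ < Sr^2+ (isoelectronic, higher Z=39 is smaller).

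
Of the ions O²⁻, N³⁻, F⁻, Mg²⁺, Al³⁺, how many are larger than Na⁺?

3

Isoelectronic series (10 e⁻ each). Size is set by nuclear charge: more protons means a smaller ion. Al³⁺ (Z=13), Mg²⁺ (Z=12), Na⁺ (Z=11), F⁻ (Z=9), O²⁻ (Z=8), N³⁻ (Z=7).
Placing each against Na⁺: smaller — Al³⁺, Mg²⁺; larger — F⁻, O²⁻, N³⁻. So 3 are larger.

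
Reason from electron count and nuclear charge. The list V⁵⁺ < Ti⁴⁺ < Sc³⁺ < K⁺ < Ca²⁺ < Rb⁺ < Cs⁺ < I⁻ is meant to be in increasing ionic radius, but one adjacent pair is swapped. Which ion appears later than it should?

Ca²⁺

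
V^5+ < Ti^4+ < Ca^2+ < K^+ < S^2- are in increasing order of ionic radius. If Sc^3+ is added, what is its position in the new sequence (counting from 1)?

3

Each ion has 18 electrons. The ranking follows nuclear charge in reverse — greater Z gives a smaller radius. V^5+ (Z=23), Ti^4+ (Z=22), Sc^3+ (Z=21), Ca^2+ (Z=20), K^+ (Z=19), S^2- (Z=16).
Merged order: V^5+ < Ti^4+ < Sc^3+ < Ca^2+ < K^+ < S^2- — Sc^3+ is number 3.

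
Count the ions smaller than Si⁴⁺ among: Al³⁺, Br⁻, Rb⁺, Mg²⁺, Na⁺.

Tabulating Z and e⁻: Si⁴⁺ has 10 e⁻ (Z=14), Al³⁺ has 10 e⁻ (Z=13), Mg²⁺ has 10 e⁻ (Z=12), Na⁺ has 10 e⁻ (Z=11), Rb⁺ has 36 e⁻ (Z=37), Br⁻ has 36 e⁻ (Z=35). Si⁴⁺ < Al³⁺ (isoelectronic, higher Z=14 is smaller); Al³⁺ < Mg²⁺ (both 10 e⁻, Z=13>12); Mg²⁺ < Na⁺ (both 10 e⁻, Z=12>11); Na⁺ < Rb⁺ (same group, period 3 vs 5); Rb⁺ < Br⁻ (isoelectronic, higher Z=37 is smaller).
Placing each against Si⁴⁺: smaller — none; larger — Al³⁺, Mg²⁺, Na⁺, Rb⁺, Br⁻. Count: 0.

0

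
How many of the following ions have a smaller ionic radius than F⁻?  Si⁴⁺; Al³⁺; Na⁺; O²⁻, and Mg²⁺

4

All of these have 10 electrons (isoelectronic). With the same electron cloud, the ion with the most protons pulls it in tightest. Nuclear charges: Si⁴⁺ (Z=14), Al³⁺ (Z=13), Mg²⁺ (Z=12), Na⁺ (Z=11), F⁻ (Z=9), O²⁻ (Z=8). Highest Z is smallest.
Ordering all of them (including F⁻) by radius gives Si⁴⁺ < Al³⁺ < Mg²⁺ < Na⁺ < F⁻ < O²⁻. Count: 4.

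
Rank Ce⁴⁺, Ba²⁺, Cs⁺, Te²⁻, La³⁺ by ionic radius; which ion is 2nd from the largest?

These species are isoelectronic with 54 electrons. The only difference is the number of protons: Ce⁴⁺ (Z=58), La³⁺ (Z=57), Ba²⁺ (Z=56), Cs⁺ (Z=55), Te²⁻ (Z=52). The strongest nuclear pull (Ce⁴⁺) gives the smallest ion.
Full ascending order: Ce⁴⁺ < La³⁺ < Ba²⁺ < Cs⁺ < Te²⁻. Counting from the largest, position 2 is Cs⁺.

Cs⁺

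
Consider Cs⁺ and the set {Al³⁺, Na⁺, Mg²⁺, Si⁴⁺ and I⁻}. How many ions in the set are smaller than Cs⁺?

4

Tabulating Z and e⁻: Si⁴⁺: 10 e⁻, Z=14, Al³⁺: 10 e⁻, Z=13, Mg²⁺: 10 e⁻, Z=12, Na⁺: 10 e⁻, Z=11, Cs⁺: 54 e⁻, Z=55, I⁻: 54 e⁻, Z=53. Si⁴⁺ < Al³⁺ (both 10 e⁻, Z=14>13); Al³⁺ < Mg²⁺ (isoelectronic, higher Z=13 is smaller); Mg²⁺ < Na⁺ (isoelectronic, higher Z=12 is smaller); Na⁺ < Cs⁺ (same group, 3 shells fewer); Cs⁺ < I⁻ (both 54 e⁻, Z=55>53).
Relative to Cs⁺, the ions that are smaller are Si⁴⁺, Al³⁺, Mg²⁺, Na⁺. So 4 are smaller.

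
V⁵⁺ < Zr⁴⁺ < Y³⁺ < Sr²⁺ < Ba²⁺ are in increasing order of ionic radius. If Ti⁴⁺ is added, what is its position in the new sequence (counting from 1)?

Electron counts and nuclear charges: V⁵⁺: 18 e⁻, Z=23, Ti⁴⁺: 18 e⁻, Z=22, Zr⁴⁺: 36 e⁻, Z=40, Y³⁺: 36 e⁻, Z=39, Sr²⁺: 36 e⁻, Z=38, Ba²⁺: 54 e⁻, Z=56. V⁵⁺ < Ti⁴⁺ (isoelectronic, higher Z=23 is smaller); Ti⁴⁺ < Zr⁴⁺ (same group, period 4 vs 5); Zr⁴⁺ < Y³⁺ (isoelectronic, higher Z=40 is smaller); Y³⁺ < Sr²⁺ (both 36 e⁻, Z=39>38); Sr²⁺ < Ba²⁺ (same group, 1 shell fewer).
Merged order: V⁵⁺ < Ti⁴⁺ < Zr⁴⁺ < Y³⁺ < Sr²⁺ < Ba²⁺ — Ti⁴⁺ is number 2.

2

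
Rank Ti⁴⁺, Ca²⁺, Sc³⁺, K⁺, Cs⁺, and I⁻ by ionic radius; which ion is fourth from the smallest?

K⁺

Ti⁴⁺ (Z=22, 18 e⁻), Sc³⁺ (Z=21, 18 e⁻), Ca²⁺ (Z=20, 18 e⁻), K⁺ (Z=19, 18 e⁻), Cs⁺ (Z=55, 54 e⁻), I⁻ (Z=53, 54 e⁻). Ti⁴⁺ < Sc³⁺ (isoelectronic, higher Z=22 is smaller); Sc³⁺ < Ca²⁺ (isoelectronic, higher Z=21 is smaller); Ca²⁺ < K⁺ (both 18 e⁻, Z=20>19); K⁺ < Cs⁺ (same group, period 4 vs 6); Cs⁺ < I⁻ (isoelectronic, higher Z=55 is smaller).
Full ascending order: Ti⁴⁺ < Sc³⁺ < Ca²⁺ < K⁺ < Cs⁺ < I⁻. Counting from the smallest, position 4 is K⁺.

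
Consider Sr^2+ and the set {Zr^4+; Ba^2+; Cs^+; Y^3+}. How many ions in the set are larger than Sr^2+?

2

Work out protons and electrons: Zr^4+ has 36 e⁻ (Z=40), Y^3+ has 36 e⁻ (Z=39), Sr^2+ has 36 e⁻ (Z=38), Ba^2+ has 54 e⁻ (Z=56), Cs^+ has 54 e⁻ (Z=55). Zr^4+ < Y^3+ (isoelectronic, higher Z=40 is smaller); Y^3+ < Sr^2+ (both 36 e⁻, Z=39>38); Sr^2+ < Ba^2+ (same group, 1 shell fewer); Ba^2+ < Cs^+ (both 54 e⁻, Z=56>55).
Placing each against Sr^2+: smaller — Zr^4+, Y^3+; larger — Ba^2+, Cs^+. So 2 are larger.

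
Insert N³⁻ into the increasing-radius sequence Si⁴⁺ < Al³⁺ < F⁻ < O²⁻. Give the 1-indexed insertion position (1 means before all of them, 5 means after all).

5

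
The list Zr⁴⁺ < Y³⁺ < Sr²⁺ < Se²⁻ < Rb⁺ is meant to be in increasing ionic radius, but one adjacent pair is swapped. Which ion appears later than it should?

Check each adjacent pair. Se²⁻ and Rb⁺ are reversed: Rb⁺ and Se²⁻ share 36 electrons; the higher nuclear charge on Rb (Z=37) contracts it more, so Rb⁺ < Se²⁻. No other neighbouring pair contradicts the periodic trends, so Rb⁺ is the ion listed too late.

Rb⁺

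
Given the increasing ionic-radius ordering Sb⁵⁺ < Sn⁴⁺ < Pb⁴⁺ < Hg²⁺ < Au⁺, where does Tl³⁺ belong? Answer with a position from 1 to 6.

4

Work out protons and electrons: Sb⁵⁺ has 46 e⁻ (Z=51), Sn⁴⁺ has 46 e⁻ (Z=50), Pb⁴⁺ has 78 e⁻ (Z=82), Tl³⁺ has 78 e⁻ (Z=81), Hg²⁺ has 78 e⁻ (Z=80), Au⁺ has 78 e⁻ (Z=79). Sb⁵⁺ < Sn⁴⁺ (both 46 e⁻, Z=51>50); Sn⁴⁺ < Pb⁴⁺ (same group, 1 shell fewer); Pb⁴⁺ < Tl³⁺ (both 78 e⁻, Z=82>81); Tl³⁺ < Hg²⁺ (both 78 e⁻, Z=81>80); Hg²⁺ < Au⁺ (both 78 e⁻, Z=80>79).
Putting Tl³⁺ in gives Sb⁵⁺ < Sn⁴⁺ < Pb⁴⁺ < Tl³⁺ < Hg²⁺ < Au⁺; it lands at slot 4.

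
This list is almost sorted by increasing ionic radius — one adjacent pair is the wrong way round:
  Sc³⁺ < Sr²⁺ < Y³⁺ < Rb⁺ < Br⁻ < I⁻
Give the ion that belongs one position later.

Sr²⁺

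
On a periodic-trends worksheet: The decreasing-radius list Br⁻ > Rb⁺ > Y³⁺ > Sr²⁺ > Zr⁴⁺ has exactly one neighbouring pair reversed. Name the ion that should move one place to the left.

Sr²⁺

Compare adjacent ions: both have 36 electrons but Z(Y)=39 > Z(Sr)=38, so Y³⁺ should be the smaller of the two — yet in this decreasing list Y³⁺ sits before Sr²⁺. Nothing else is reversed, so Sr²⁺ should move one place to the left.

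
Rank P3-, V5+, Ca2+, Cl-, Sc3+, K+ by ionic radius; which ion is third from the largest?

Isoelectronic series (18 e⁻ each). Size is set by nuclear charge: more protons means a smaller ion. V5+ (Z=23), Sc3+ (Z=21), Ca2+ (Z=20), K+ (Z=19), Cl- (Z=17), P3- (Z=15).
So the order is V5+ < Sc3+ < Ca2+ < K+ < Cl- < P3-; the 3rd-largest ion is K+.

K+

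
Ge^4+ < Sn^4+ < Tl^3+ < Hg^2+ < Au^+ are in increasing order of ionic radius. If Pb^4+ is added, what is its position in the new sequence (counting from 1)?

Electron counts and nuclear charges: Ge^4+ has 28 e⁻ (Z=32), Sn^4+ has 46 e⁻ (Z=50), Pb^4+ has 78 e⁻ (Z=82), Tl^3+ has 78 e⁻ (Z=81), Hg^2+ has 78 e⁻ (Z=80), Au^+ has 78 e⁻ (Z=79). Ge^4+ < Sn^4+ (same group, 1 shell fewer); Sn^4+ < Pb^4+ (same group, period 5 vs 6); Pb^4+ < Tl^3+ (isoelectronic, higher Z=82 is smaller); Tl^3+ < Hg^2+ (isoelectronic, higher Z=81 is smaller); Hg^2+ < Au^+ (both 78 e⁻, Z=80>79).
With Pb^4+ included the full order is Ge^4+ < Sn^4+ < Pb^4+ < Tl^3+ < Hg^2+ < Au^+, so it takes position 3.

3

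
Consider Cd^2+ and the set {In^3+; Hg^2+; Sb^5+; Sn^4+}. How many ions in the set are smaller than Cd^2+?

Tabulating Z and e⁻: Sb^5+: 46 e⁻, Z=51, Sn^4+: 46 e⁻, Z=50, In^3+: 46 e⁻, Z=49, Cd^2+: 46 e⁻, Z=48, Hg^2+: 78 e⁻, Z=80. Sb^5+ < Sn^4+ (isoelectronic, higher Z=51 is smaller); Sn^4+ < In^3+ (isoelectronic, higher Z=50 is smaller); In^3+ < Cd^2+ (isoelectronic, higher Z=49 is smaller); Cd^2+ < Hg^2+ (same group, 1 shell fewer).
Ordering all of them (including Cd^2+) by radius gives Sb^5+ < Sn^4+ < In^3+ < Cd^2+ < Hg^2+. Count: 3.

3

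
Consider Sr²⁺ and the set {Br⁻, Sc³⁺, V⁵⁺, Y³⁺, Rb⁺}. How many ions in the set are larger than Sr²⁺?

2

Work out protons and electrons: V⁵⁺: 18 e⁻, Z=23, Sc³⁺: 18 e⁻, Z=21, Y³⁺: 36 e⁻, Z=39, Sr²⁺: 36 e⁻, Z=38, Rb⁺: 36 e⁻, Z=37, Br⁻: 36 e⁻, Z=35. V⁵⁺ < Sc³⁺ (both 18 e⁻, Z=23>21); Sc³⁺ < Y³⁺ (same group, 1 shell fewer); Y³⁺ < Sr²⁺ (isoelectronic, higher Z=39 is smaller); Sr²⁺ < Rb⁺ (isoelectronic, higher Z=38 is smaller); Rb⁺ < Br⁻ (both 36 e⁻, Z=37>35).
Placing each against Sr²⁺: smaller — V⁵⁺, Sc³⁺, Y³⁺; larger — Rb⁺, Br⁻. That's 2.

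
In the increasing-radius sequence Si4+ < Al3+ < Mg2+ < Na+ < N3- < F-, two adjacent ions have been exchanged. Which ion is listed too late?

F-

Check each adjacent pair. N3- and F- are reversed: they are isoelectronic (10 e⁻) and F has more protons than N (9 vs 7), making F- smaller. No other neighbouring pair contradicts the periodic trends, so F- is the ion listed too late.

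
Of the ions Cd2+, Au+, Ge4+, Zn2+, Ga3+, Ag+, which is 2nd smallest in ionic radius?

Ga3+

Tabulating Z and e⁻: Ge4+ has 28 e⁻ (Z=32), Ga3+ has 28 e⁻ (Z=31), Zn2+ has 28 e⁻ (Z=30), Cd2+ has 46 e⁻ (Z=48), Ag+ has 46 e⁻ (Z=47), Au+ has 78 e⁻ (Z=79). Ge4+ < Ga3+ (isoelectronic, higher Z=32 is smaller); Ga3+ < Zn2+ (isoelectronic, higher Z=31 is smaller); Zn2+ < Cd2+ (same group, 1 shell fewer); Cd2+ < Ag+ (isoelectronic, higher Z=48 is smaller); Ag+ < Au+ (same group, period 5 vs 6).
Ordering: Ge4+ < Ga3+ < Zn2+ < Cd2+ < Ag+ < Au+. The 2nd smallest is Ga3+.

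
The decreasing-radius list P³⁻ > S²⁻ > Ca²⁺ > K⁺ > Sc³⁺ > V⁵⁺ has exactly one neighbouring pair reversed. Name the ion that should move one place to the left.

K⁺

Scanning neighbour by neighbour, only Ca²⁺/K⁺ violates a trend: both have 18 electrons but Z(Ca)=20 > Z(K)=19, so Ca²⁺ should be the smaller of the two. That makes K⁺ the one sitting a position late relative to where it belongs.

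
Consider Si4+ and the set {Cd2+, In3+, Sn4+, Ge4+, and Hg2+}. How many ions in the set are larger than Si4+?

5

Tabulating Z and e⁻: Si4+ has 10 e⁻ (Z=14), Ge4+ has 28 e⁻ (Z=32), Sn4+ has 46 e⁻ (Z=50), In3+ has 46 e⁻ (Z=49), Cd2+ has 46 e⁻ (Z=48), Hg2+ has 78 e⁻ (Z=80). Si4+ < Ge4+ (same group, 1 shell fewer); Ge4+ < Sn4+ (same group, 1 shell fewer); Sn4+ < In3+ (both 46 e⁻, Z=50>49); In3+ < Cd2+ (both 46 e⁻, Z=49>48); Cd2+ < Hg2+ (same group, period 5 vs 6).
Overall: Si4+ < Ge4+ < Sn4+ < In3+ < Cd2+ < Hg2+. Si4+ has 0 below it and 5 above. So 5 are larger.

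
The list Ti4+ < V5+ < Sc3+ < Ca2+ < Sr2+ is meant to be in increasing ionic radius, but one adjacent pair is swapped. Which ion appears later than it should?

Compare adjacent ions: V5+ and Ti4+ share 18 electrons; the higher nuclear charge on V (Z=23) contracts it more, so V5+ < Ti4+ — yet in this increasing list Ti4+ sits before V5+. Nothing else is reversed, so V5+ should move one place to the left.

V5+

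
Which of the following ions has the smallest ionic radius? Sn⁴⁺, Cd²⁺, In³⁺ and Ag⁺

Sn⁴⁺

Isoelectronic series (46 e⁻ each). Size is set by nuclear charge: more protons means a smaller ion. Sn⁴⁺ (Z=50), In³⁺ (Z=49), Cd²⁺ (Z=48), Ag⁺ (Z=47).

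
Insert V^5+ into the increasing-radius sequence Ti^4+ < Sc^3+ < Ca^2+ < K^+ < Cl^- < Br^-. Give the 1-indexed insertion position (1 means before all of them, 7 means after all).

1

Electron counts and nuclear charges: V^5+: 18 e⁻, Z=23, Ti^4+: 18 e⁻, Z=22, Sc^3+: 18 e⁻, Z=21, Ca^2+: 18 e⁻, Z=20, K^+: 18 e⁻, Z=19, Cl^-: 18 e⁻, Z=17, Br^-: 36 e⁻, Z=35. V^5+ < Ti^4+ (both 18 e⁻, Z=23>22); Ti^4+ < Sc^3+ (isoelectronic, higher Z=22 is smaller); Sc^3+ < Ca^2+ (both 18 e⁻, Z=21>20); Ca^2+ < K^+ (isoelectronic, higher Z=20 is smaller); K^+ < Cl^- (both 18 e⁻, Z=19>17); Cl^- < Br^- (same group, period 3 vs 4).
With V^5+ included the full order is V^5+ < Ti^4+ < Sc^3+ < Ca^2+ < K^+ < Cl^- < Br^-, so it takes position 1.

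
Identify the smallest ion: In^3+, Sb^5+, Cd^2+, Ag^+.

Sb^5+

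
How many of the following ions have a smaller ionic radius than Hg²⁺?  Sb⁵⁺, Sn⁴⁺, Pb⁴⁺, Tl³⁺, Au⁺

4

First list Z and electron count for each: Sb⁵⁺ (Z=51, 46 e⁻), Sn⁴⁺ (Z=50, 46 e⁻), Pb⁴⁺ (Z=82, 78 e⁻), Tl³⁺ (Z=81, 78 e⁻), Hg²⁺ (Z=80, 78 e⁻), Au⁺ (Z=79, 78 e⁻). Sb⁵⁺ < Sn⁴⁺ (both 46 e⁻, Z=51>50); Sn⁴⁺ < Pb⁴⁺ (same group, period 5 vs 6); Pb⁴⁺ < Tl³⁺ (both 78 e⁻, Z=82>81); Tl³⁺ < Hg²⁺ (isoelectronic, higher Z=81 is smaller); Hg²⁺ < Au⁺ (isoelectronic, higher Z=80 is smaller).
Placing each against Hg²⁺: smaller — Sb⁵⁺, Sn⁴⁺, Pb⁴⁺, Tl³⁺; larger — Au⁺. Count: 4.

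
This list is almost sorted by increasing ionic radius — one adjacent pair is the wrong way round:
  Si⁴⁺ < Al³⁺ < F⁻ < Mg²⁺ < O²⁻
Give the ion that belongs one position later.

Check each adjacent pair. F⁻ and Mg²⁺ are reversed: both have 10 electrons but Z(Mg)=12 > Z(F)=9, so Mg²⁺ should be the smaller of the two. No other neighbouring pair contradicts the periodic trends, so F⁻ is the ion listed too early.

F⁻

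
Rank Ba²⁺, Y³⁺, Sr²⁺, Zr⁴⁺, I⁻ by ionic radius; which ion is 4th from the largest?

Y³⁺

Tabulating Z and e⁻: Zr⁴⁺: 36 e⁻, Z=40, Y³⁺: 36 e⁻, Z=39, Sr²⁺: 36 e⁻, Z=38, Ba²⁺: 54 e⁻, Z=56, I⁻: 54 e⁻, Z=53. Zr⁴⁺ < Y³⁺ (isoelectronic, higher Z=40 is smaller); Y³⁺ < Sr²⁺ (isoelectronic, higher Z=39 is smaller); Sr²⁺ < Ba²⁺ (same group, period 5 vs 6); Ba²⁺ < I⁻ (isoelectronic, higher Z=56 is smaller).
Full ascending order: Zr⁴⁺ < Y³⁺ < Sr²⁺ < Ba²⁺ < I⁻. Counting from the largest, position 4 is Y³⁺.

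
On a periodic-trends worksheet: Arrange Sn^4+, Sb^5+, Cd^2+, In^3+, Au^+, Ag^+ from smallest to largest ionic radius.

Sb^5+ < Sn^4+ < In^3+ < Cd^2+ < Ag^+ < Au^+

Electron counts and nuclear charges: Sb^5+ has 46 e⁻ (Z=51), Sn^4+ has 46 e⁻ (Z=50), In^3+ has 46 e⁻ (Z=49), Cd^2+ has 46 e⁻ (Z=48), Ag^+ has 46 e⁻ (Z=47), Au^+ has 78 e⁻ (Z=79). Sb^5+ < Sn^4+ (isoelectronic, higher Z=51 is smaller); Sn^4+ < In^3+ (both 46 e⁻, Z=50>49); In^3+ < Cd^2+ (both 46 e⁻, Z=49>48); Cd^2+ < Ag^+ (both 46 e⁻, Z=48>47); Ag^+ < Au^+ (same group, 1 shell fewer).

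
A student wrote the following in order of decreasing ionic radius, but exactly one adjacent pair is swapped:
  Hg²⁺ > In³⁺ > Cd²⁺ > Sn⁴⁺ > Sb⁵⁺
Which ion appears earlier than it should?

In³⁺

Scanning neighbour by neighbour, only In³⁺/Cd²⁺ violates a trend: they are isoelectronic (46 e⁻) and In has more protons than Cd (49 vs 48), making In³⁺ smaller. That makes In³⁺ the one sitting a position early relative to where it belongs.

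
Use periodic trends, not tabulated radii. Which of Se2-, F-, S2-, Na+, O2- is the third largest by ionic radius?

O2-

Na+ (Z=11, 10 e⁻), F- (Z=9, 10 e⁻), O2- (Z=8, 10 e⁻), S2- (Z=16, 18 e⁻), Se2- (Z=34, 36 e⁻). Na+ < F- (both 10 e⁻, Z=11>9); F- < O2- (both 10 e⁻, Z=9>8); O2- < S2- (same group, period 2 vs 3); S2- < Se2- (same group, period 3 vs 4).
That gives Na+ < F- < O2- < S2- < Se2-. From the largest end, number 3 is O2-.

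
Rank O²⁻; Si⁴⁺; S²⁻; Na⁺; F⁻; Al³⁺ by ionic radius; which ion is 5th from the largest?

Al³⁺

First list Z and electron count for each: Si⁴⁺ (Z=14, 10 e⁻), Al³⁺ (Z=13, 10 e⁻), Na⁺ (Z=11, 10 e⁻), F⁻ (Z=9, 10 e⁻), O²⁻ (Z=8, 10 e⁻), S²⁻ (Z=16, 18 e⁻). Si⁴⁺ < Al³⁺ (both 10 e⁻, Z=14>13); Al³⁺ < Na⁺ (isoelectronic, higher Z=13 is smaller); Na⁺ < F⁻ (isoelectronic, higher Z=11 is smaller); F⁻ < O²⁻ (isoelectronic, higher Z=9 is smaller); O²⁻ < S²⁻ (same group, 1 shell fewer).
Full ascending order: Si⁴⁺ < Al³⁺ < Na⁺ < F⁻ < O²⁻ < S²⁻. Counting from the largest, position 5 is Al³⁺.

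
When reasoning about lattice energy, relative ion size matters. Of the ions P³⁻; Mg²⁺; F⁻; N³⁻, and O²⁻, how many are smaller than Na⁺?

Electron counts and nuclear charges: Mg²⁺ has 10 e⁻ (Z=12), Na⁺ has 10 e⁻ (Z=11), F⁻ has 10 e⁻ (Z=9), O²⁻ has 10 e⁻ (Z=8), N³⁻ has 10 e⁻ (Z=7), P³⁻ has 18 e⁻ (Z=15). Mg²⁺ < Na⁺ (both 10 e⁻, Z=12>11); Na⁺ < F⁻ (isoelectronic, higher Z=11 is smaller); F⁻ < O²⁻ (both 10 e⁻, Z=9>8); O²⁻ < N³⁻ (isoelectronic, higher Z=8 is smaller); N³⁻ < P³⁻ (same group, 1 shell fewer).
Relative to Na⁺, the ions that are smaller are Mg²⁺. That's 1.

1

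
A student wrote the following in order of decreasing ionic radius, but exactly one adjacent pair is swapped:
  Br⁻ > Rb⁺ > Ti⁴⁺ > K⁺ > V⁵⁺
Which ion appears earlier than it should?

Check each adjacent pair. Ti⁴⁺ and K⁺ are reversed: both have 18 electrons but Z(Ti)=22 > Z(K)=19, so Ti⁴⁺ should be the smaller of the two. No other neighbouring pair contradicts the periodic trends, so Ti⁴⁺ is the ion listed too early.

Ti⁴⁺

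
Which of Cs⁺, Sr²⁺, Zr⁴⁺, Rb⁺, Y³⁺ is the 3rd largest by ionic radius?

Electron counts and nuclear charges: Zr⁴⁺: 36 e⁻, Z=40, Y³⁺: 36 e⁻, Z=39, Sr²⁺: 36 e⁻, Z=38, Rb⁺: 36 e⁻, Z=37, Cs⁺: 54 e⁻, Z=55. Zr⁴⁺ < Y³⁺ (isoelectronic, higher Z=40 is smaller); Y³⁺ < Sr²⁺ (isoelectronic, higher Z=39 is smaller); Sr²⁺ < Rb⁺ (isoelectronic, higher Z=38 is smaller); Rb⁺ < Cs⁺ (same group, period 5 vs 6).
Ordering: Zr⁴⁺ < Y³⁺ < Sr²⁺ < Rb⁺ < Cs⁺. The 3rd largest is Sr²⁺.

Sr²⁺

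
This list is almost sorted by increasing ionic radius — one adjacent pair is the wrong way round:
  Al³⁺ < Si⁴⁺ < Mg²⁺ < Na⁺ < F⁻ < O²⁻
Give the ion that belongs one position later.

Scanning neighbour by neighbour, only Al³⁺/Si⁴⁺ violates a trend: both have 10 electrons but Z(Si)=14 > Z(Al)=13, so Si⁴⁺ should be the smaller of the two. That makes Al³⁺ the one sitting a position early relative to where it belongs.

Al³⁺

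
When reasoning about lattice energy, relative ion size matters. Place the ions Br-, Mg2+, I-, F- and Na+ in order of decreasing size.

I- > Br- > F- > Na+ > Mg2+

First list Z and electron count for each: Mg2+: 10 e⁻, Z=12, Na+: 10 e⁻, Z=11, F-: 10 e⁻, Z=9, Br-: 36 e⁻, Z=35, I-: 54 e⁻, Z=53. Mg2+ < Na+ (both 10 e⁻, Z=12>11); Na+ < F- (both 10 e⁻, Z=11>9); F- < Br- (same group, 2 shells fewer); Br- < I- (same group, period 4 vs 5).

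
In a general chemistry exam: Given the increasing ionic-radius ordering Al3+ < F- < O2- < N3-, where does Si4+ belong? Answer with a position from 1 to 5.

1

These species are isoelectronic with 10 electrons. The only difference is the number of protons: Si4+ (Z=14), Al3+ (Z=13), F- (Z=9), O2- (Z=8), N3- (Z=7). The strongest nuclear pull (Si4+) gives the smallest ion.
Merged order: Si4+ < Al3+ < F- < O2- < N3- — Si4+ is number 1.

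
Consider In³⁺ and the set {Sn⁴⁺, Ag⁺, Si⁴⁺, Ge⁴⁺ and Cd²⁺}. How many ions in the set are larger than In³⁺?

2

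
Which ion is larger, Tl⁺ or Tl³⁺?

Tl⁺

These are all Tl ions. Removing more electrons (higher positive charge) pulls the remaining electrons in closer, so Tl³⁺ is smallest and Tl⁺ is largest.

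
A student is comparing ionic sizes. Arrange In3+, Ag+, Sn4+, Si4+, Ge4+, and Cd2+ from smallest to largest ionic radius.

Tabulating Z and e⁻: Si4+ has 10 e⁻ (Z=14), Ge4+ has 28 e⁻ (Z=32), Sn4+ has 46 e⁻ (Z=50), In3+ has 46 e⁻ (Z=49), Cd2+ has 46 e⁻ (Z=48), Ag+ has 46 e⁻ (Z=47). Si4+ < Ge4+ (same group, 1 shell fewer); Ge4+ < Sn4+ (same group, period 4 vs 5); Sn4+ < In3+ (both 46 e⁻, Z=50>49); In3+ < Cd2+ (both 46 e⁻, Z=49>48); Cd2+ < Ag+ (both 46 e⁻, Z=48>47).

Si4+ < Ge4+ < Sn4+ < In3+ < Cd2+ < Ag+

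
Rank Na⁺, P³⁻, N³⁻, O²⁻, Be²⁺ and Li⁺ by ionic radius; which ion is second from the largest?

N³⁻

First list Z and electron count for each: Be²⁺ has 2 e⁻ (Z=4), Li⁺ has 2 e⁻ (Z=3), Na⁺ has 10 e⁻ (Z=11), O²⁻ has 10 e⁻ (Z=8), N³⁻ has 10 e⁻ (Z=7), P³⁻ has 18 e⁻ (Z=15). Be²⁺ < Li⁺ (isoelectronic, higher Z=4 is smaller); Li⁺ < Na⁺ (same group, period 2 vs 3); Na⁺ < O²⁻ (isoelectronic, higher Z=11 is smaller); O²⁻ < N³⁻ (isoelectronic, higher Z=8 is smaller); N³⁻ < P³⁻ (same group, period 2 vs 3).
Full ascending order: Be²⁺ < Li⁺ < Na⁺ < O²⁻ < N³⁻ < P³⁻. Counting from the largest, position 2 is N³⁻.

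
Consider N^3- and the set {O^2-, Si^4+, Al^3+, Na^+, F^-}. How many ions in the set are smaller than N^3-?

5

These species are isoelectronic with 10 electrons. The only difference is the number of protons: Si^4+ (Z=14), Al^3+ (Z=13), Na^+ (Z=11), F^- (Z=9), O^2- (Z=8), N^3- (Z=7). The strongest nuclear pull (Si^4+) gives the smallest ion.
Relative to N^3-, the ions that are smaller are Si^4+, Al^3+, Na^+, F^-, O^2-. That's 5.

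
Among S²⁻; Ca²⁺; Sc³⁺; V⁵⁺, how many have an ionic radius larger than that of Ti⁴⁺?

Each ion has 18 electrons. The ranking follows nuclear charge in reverse — greater Z gives a smaller radius. V⁵⁺ (Z=23), Ti⁴⁺ (Z=22), Sc³⁺ (Z=21), Ca²⁺ (Z=20), S²⁻ (Z=16).
Ordering all of them (including Ti⁴⁺) by radius gives V⁵⁺ < Ti⁴⁺ < Sc³⁺ < Ca²⁺ < S²⁻. So 3 are larger.

3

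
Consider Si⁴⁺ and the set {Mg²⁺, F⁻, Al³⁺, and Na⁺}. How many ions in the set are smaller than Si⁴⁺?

0

Isoelectronic series (10 e⁻ each). Size is set by nuclear charge: more protons means a smaller ion. Si⁴⁺ (Z=14), Al³⁺ (Z=13), Mg²⁺ (Z=12), Na⁺ (Z=11), F⁻ (Z=9).
Placing each against Si⁴⁺: smaller — none; larger — Al³⁺, Mg²⁺, Na⁺, F⁻. Count: 0.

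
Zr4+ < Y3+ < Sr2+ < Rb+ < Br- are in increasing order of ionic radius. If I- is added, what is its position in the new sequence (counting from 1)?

6

First list Z and electron count for each: Zr4+ has 36 e⁻ (Z=40), Y3+ has 36 e⁻ (Z=39), Sr2+ has 36 e⁻ (Z=38), Rb+ has 36 e⁻ (Z=37), Br- has 36 e⁻ (Z=35), I- has 54 e⁻ (Z=53). Zr4+ < Y3+ (both 36 e⁻, Z=40>39); Y3+ < Sr2+ (isoelectronic, higher Z=39 is smaller); Sr2+ < Rb+ (both 36 e⁻, Z=38>37); Rb+ < Br- (both 36 e⁻, Z=37>35); Br- < I- (same group, period 4 vs 5).
With I- included the full order is Zr4+ < Y3+ < Sr2+ < Rb+ < Br- < I-, so it takes position 6.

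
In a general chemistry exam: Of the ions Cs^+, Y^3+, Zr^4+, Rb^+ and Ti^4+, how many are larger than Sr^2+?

Tabulating Z and e⁻: Ti^4+: 18 e⁻, Z=22, Zr^4+: 36 e⁻, Z=40, Y^3+: 36 e⁻, Z=39, Sr^2+: 36 e⁻, Z=38, Rb^+: 36 e⁻, Z=37, Cs^+: 54 e⁻, Z=55. Ti^4+ < Zr^4+ (same group, 1 shell fewer); Zr^4+ < Y^3+ (both 36 e⁻, Z=40>39); Y^3+ < Sr^2+ (both 36 e⁻, Z=39>38); Sr^2+ < Rb^+ (isoelectronic, higher Z=38 is smaller); Rb^+ < Cs^+ (same group, 1 shell fewer).
Relative to Sr^2+, the ions that are larger are Rb^+, Cs^+. That's 2.

2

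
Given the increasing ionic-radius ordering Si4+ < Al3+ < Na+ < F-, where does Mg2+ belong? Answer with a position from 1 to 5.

All of these have 10 electrons (isoelectronic). With the same electron cloud, the ion with the most protons pulls it in tightest. Nuclear charges: Si4+ (Z=14), Al3+ (Z=13), Mg2+ (Z=12), Na+ (Z=11), F- (Z=9). Highest Z is smallest.
With Mg2+ included the full order is Si4+ < Al3+ < Mg2+ < Na+ < F-, so it takes position 3.

3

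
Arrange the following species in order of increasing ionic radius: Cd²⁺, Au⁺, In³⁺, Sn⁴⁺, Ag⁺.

Work out protons and electrons: Sn⁴⁺: 46 e⁻, Z=50, In³⁺: 46 e⁻, Z=49, Cd²⁺: 46 e⁻, Z=48, Ag⁺: 46 e⁻, Z=47, Au⁺: 78 e⁻, Z=79. Sn⁴⁺ < In³⁺ (isoelectronic, higher Z=50 is smaller); In³⁺ < Cd²⁺ (isoelectronic, higher Z=49 is smaller); Cd²⁺ < Ag⁺ (both 46 e⁻, Z=48>47); Ag⁺ < Au⁺ (same group, period 5 vs 6).

Sn⁴⁺ < In³⁺ < Cd²⁺ < Ag⁺ < Au⁺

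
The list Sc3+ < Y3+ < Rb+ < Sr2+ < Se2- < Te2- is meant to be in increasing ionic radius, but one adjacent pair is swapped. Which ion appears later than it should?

Check each adjacent pair. Rb+ and Sr2+ are reversed: Sr2+ and Rb+ share 36 electrons; the higher nuclear charge on Sr (Z=38) contracts it more, so Sr2+ < Rb+. No other neighbouring pair contradicts the periodic trends, so Sr2+ is the ion listed too late.

Sr2+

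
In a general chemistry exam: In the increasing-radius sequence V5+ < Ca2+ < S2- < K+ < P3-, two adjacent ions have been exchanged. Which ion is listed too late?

Check each adjacent pair. S2- and K+ are reversed: both have 18 electrons but Z(K)=19 > Z(S)=16, so K+ should be the smaller of the two. No other neighbouring pair contradicts the periodic trends, so K+ is the ion listed too late.

K+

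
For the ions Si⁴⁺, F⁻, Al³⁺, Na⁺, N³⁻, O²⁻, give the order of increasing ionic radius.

Si⁴⁺ < Al³⁺ < Na⁺ < F⁻ < O²⁻ < N³⁻

These species are isoelectronic with 10 electrons. The only difference is the number of protons: Si⁴⁺ (Z=14), Al³⁺ (Z=13), Na⁺ (Z=11), F⁻ (Z=9), O²⁻ (Z=8), N³⁻ (Z=7). The strongest nuclear pull (Si⁴⁺) gives the smallest ion.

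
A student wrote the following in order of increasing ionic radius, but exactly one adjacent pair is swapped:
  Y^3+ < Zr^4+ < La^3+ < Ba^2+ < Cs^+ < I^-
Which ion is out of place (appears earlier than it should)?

Y^3+

Compare adjacent ions: Zr^4+ and Y^3+ share 36 electrons; the higher nuclear charge on Zr (Z=40) contracts it more, so Zr^4+ < Y^3+ — yet in this increasing list Y^3+ sits before Zr^4+. Nothing else is reversed, so Y^3+ should move one place to the right.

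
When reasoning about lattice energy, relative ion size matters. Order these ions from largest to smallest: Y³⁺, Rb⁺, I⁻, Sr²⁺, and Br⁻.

I⁻ > Br⁻ > Rb⁺ > Sr²⁺ > Y³⁺

Electron counts and nuclear charges: Y³⁺ has 36 e⁻ (Z=39), Sr²⁺ has 36 e⁻ (Z=38), Rb⁺ has 36 e⁻ (Z=37), Br⁻ has 36 e⁻ (Z=35), I⁻ has 54 e⁻ (Z=53). Y³⁺ < Sr²⁺ (isoelectronic, higher Z=39 is smaller); Sr²⁺ < Rb⁺ (isoelectronic, higher Z=38 is smaller); Rb⁺ < Br⁻ (both 36 e⁻, Z=37>35); Br⁻ < I⁻ (same group, 1 shell fewer).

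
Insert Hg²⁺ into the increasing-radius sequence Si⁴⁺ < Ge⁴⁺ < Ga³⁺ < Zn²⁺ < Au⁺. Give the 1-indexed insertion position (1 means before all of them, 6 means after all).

5

Electron counts and nuclear charges: Si⁴⁺ has 10 e⁻ (Z=14), Ge⁴⁺ has 28 e⁻ (Z=32), Ga³⁺ has 28 e⁻ (Z=31), Zn²⁺ has 28 e⁻ (Z=30), Hg²⁺ has 78 e⁻ (Z=80), Au⁺ has 78 e⁻ (Z=79). Si⁴⁺ < Ge⁴⁺ (same group, 1 shell fewer); Ge⁴⁺ < Ga³⁺ (isoelectronic, higher Z=32 is smaller); Ga³⁺ < Zn²⁺ (both 28 e⁻, Z=31>30); Zn²⁺ < Hg²⁺ (same group, period 4 vs 6); Hg²⁺ < Au⁺ (both 78 e⁻, Z=80>79).
The complete sequence is Si⁴⁺ < Ge⁴⁺ < Ga³⁺ < Zn²⁺ < Hg²⁺ < Au⁺. Hg²⁺ sits at position 5.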